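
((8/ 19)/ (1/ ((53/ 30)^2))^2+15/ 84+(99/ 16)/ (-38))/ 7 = 0.59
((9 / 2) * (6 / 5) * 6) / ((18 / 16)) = 144 / 5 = 28.80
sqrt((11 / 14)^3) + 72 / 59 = 1.92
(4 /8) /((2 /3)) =3 /4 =0.75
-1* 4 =-4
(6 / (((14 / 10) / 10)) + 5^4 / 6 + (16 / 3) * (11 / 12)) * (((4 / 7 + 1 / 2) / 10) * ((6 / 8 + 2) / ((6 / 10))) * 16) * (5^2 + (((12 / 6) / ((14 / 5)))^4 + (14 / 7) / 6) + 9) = 41290.96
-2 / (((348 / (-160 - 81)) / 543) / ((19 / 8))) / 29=828799 / 13456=61.59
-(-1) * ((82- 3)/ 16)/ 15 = 79/ 240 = 0.33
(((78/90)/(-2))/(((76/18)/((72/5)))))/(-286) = 27/5225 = 0.01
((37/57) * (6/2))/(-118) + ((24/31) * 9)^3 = 338.26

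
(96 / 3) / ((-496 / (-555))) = 35.81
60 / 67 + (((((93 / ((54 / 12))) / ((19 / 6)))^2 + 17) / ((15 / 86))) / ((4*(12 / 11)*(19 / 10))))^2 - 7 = 768055494933787 / 453898659888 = 1692.13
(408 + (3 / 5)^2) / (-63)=-3403 / 525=-6.48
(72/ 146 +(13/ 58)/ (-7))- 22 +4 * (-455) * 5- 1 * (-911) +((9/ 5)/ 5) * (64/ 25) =-152072897887/ 18523750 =-8209.62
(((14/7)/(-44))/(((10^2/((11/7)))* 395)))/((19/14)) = -1/750500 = -0.00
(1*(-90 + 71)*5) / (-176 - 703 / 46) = 4370 / 8799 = 0.50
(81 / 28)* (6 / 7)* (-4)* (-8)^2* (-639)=19875456 / 49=405621.55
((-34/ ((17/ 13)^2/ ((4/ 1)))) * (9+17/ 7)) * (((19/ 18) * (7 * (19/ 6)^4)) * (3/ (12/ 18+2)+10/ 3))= -223876491085/ 74358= -3010792.26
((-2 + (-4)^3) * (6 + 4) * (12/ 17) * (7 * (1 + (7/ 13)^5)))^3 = -9960946167693507807744000000000/ 251476292378227889141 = -39609881605.51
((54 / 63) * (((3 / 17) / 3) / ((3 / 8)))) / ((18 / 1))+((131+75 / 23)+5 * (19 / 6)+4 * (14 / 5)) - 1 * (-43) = 50325631 / 246330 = 204.30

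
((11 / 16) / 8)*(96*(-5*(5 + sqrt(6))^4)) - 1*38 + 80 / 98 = -127074.13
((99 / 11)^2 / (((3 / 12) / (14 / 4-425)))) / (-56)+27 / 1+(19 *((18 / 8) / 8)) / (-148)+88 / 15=1229032061 / 497280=2471.51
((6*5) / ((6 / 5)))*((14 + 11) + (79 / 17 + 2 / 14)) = 88625 / 119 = 744.75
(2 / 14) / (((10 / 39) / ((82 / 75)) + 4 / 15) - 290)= -7995 / 16201801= -0.00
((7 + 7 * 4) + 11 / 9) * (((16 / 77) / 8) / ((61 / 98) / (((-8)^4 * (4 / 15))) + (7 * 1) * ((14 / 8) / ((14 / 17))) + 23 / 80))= 747765760 / 12051423549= 0.06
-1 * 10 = -10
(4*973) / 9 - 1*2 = 3874 / 9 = 430.44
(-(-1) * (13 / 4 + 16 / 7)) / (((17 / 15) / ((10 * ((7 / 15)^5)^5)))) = 5939018172797558846431 / 22894392586598396301269531250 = 0.00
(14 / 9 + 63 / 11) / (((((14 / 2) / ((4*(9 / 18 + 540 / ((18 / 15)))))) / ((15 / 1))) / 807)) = 249640070 / 11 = 22694551.82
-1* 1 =-1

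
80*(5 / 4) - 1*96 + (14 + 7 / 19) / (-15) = 289 / 95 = 3.04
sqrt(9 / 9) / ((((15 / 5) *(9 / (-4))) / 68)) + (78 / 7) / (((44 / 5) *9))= -41303 / 4158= -9.93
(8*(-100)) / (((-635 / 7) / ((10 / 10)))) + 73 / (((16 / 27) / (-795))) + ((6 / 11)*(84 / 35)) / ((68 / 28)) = -186049104697 / 1899920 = -97924.70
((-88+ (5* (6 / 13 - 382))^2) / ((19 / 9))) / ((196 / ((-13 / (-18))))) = 76878141 / 12103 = 6351.99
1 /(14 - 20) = -1 /6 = -0.17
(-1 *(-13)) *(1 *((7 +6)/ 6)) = 169/ 6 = 28.17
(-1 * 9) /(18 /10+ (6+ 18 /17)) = -255 /251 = -1.02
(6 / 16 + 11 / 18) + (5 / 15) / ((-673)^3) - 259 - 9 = -5860187896849 / 21947127624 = -267.01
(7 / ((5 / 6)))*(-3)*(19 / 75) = -798 / 125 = -6.38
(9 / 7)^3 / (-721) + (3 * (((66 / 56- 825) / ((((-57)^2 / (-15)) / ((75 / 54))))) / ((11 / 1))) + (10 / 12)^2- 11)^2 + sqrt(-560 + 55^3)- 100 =-3578242521529649 / 167073965779392 + sqrt(165815) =385.79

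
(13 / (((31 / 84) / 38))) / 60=3458 / 155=22.31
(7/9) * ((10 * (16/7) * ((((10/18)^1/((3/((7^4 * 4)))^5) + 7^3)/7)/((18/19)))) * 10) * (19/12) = 4213761189805785271120600/531441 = 7928935083679628164.03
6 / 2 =3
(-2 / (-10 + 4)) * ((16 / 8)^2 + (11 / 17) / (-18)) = 1213 / 918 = 1.32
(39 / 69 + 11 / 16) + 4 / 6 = 2119 / 1104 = 1.92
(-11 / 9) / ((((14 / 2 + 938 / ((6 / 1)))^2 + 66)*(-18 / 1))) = 11 / 4332492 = 0.00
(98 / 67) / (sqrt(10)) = 49*sqrt(10) / 335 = 0.46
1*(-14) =-14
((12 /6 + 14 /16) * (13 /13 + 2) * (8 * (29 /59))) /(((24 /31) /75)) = 1550775 /472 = 3285.54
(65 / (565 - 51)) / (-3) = -65 / 1542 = -0.04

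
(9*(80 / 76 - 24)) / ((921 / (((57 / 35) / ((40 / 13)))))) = -12753 / 107450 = -0.12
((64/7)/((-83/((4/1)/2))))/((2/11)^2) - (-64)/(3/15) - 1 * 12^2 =98384/581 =169.34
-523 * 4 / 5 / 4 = -523 / 5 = -104.60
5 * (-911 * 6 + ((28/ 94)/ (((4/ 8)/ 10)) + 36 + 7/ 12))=-15294155/ 564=-27117.30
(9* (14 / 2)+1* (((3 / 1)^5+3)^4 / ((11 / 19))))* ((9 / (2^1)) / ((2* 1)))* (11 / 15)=208744618671 / 20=10437230933.55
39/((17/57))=2223/17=130.76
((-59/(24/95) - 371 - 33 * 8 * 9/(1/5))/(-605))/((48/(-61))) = -26.22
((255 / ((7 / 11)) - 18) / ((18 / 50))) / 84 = 22325 / 1764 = 12.66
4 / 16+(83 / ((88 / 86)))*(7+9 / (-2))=17867 / 88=203.03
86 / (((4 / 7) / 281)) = 84581 / 2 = 42290.50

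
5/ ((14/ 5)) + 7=123/ 14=8.79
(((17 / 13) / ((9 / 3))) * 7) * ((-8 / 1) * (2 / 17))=-112 / 39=-2.87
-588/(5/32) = -3763.20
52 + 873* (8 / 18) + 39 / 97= 42719 / 97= 440.40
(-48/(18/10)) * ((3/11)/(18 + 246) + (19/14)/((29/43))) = -53.69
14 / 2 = 7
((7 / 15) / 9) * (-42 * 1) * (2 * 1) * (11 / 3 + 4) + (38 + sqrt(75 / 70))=sqrt(210) / 14 + 622 / 135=5.64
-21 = -21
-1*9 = -9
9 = 9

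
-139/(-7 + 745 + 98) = -139/836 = -0.17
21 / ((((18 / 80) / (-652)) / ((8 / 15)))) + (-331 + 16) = -294931 / 9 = -32770.11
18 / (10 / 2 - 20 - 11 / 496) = -8928 / 7451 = -1.20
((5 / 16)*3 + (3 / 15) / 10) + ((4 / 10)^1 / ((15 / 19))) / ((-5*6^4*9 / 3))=0.96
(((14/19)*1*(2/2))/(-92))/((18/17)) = -119/15732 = -0.01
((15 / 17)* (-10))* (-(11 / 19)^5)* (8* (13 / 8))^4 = 689966641650 / 42093683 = 16391.22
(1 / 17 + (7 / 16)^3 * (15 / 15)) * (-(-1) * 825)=8189775 / 69632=117.62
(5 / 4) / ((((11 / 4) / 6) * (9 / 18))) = 60 / 11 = 5.45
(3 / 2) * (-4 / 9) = -2 / 3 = -0.67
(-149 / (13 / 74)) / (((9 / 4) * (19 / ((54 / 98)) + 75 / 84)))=-3704736 / 347659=-10.66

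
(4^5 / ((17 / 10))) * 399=4085760 / 17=240338.82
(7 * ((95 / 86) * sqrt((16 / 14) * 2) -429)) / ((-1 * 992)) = 3003 / 992 -95 * sqrt(7) / 21328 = 3.02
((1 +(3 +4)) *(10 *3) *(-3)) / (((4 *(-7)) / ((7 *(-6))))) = -1080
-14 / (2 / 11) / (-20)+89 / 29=4013 / 580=6.92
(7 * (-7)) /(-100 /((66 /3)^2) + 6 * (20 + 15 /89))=-527681 /1300945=-0.41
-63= -63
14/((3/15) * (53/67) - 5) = -2345/811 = -2.89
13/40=0.32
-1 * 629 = -629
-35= -35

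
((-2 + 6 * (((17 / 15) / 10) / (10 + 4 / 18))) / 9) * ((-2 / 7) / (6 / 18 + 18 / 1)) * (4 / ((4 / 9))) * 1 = 13341 / 442750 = 0.03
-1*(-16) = 16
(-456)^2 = 207936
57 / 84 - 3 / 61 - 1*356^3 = -77061570253 / 1708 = -45118015.37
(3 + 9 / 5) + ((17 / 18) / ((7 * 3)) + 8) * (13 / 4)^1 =233953 / 7560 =30.95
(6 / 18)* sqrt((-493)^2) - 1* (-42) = 619 / 3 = 206.33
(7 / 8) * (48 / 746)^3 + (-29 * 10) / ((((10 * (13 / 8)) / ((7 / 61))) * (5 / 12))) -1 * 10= -3068925468506 / 205764138905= -14.91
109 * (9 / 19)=981 / 19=51.63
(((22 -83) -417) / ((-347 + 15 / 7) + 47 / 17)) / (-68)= -1673 / 81418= -0.02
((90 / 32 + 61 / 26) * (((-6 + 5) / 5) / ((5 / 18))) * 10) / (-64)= 9657 / 16640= 0.58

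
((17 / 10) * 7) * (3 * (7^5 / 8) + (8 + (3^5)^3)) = 13666167179 / 80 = 170827089.74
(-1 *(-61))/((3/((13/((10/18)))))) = 2379/5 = 475.80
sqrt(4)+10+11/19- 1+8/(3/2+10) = 5364/437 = 12.27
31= 31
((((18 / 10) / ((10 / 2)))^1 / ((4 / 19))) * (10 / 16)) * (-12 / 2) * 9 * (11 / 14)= -50787 / 1120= -45.35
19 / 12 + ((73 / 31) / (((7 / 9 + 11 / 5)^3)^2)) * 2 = 1.59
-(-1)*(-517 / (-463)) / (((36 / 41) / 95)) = 2013715 / 16668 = 120.81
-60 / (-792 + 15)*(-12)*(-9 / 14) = 0.60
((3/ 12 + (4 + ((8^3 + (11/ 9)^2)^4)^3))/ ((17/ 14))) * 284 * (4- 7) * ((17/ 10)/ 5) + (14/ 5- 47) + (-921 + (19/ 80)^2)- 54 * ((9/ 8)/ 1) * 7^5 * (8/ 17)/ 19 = -881316328043101409014912551585456321821452712810234380220101739/ 10992879408567390159302657280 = -80171563362756471794362020000000000.00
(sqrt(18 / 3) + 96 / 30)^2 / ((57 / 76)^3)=2048*sqrt(6) / 135 + 25984 / 675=75.65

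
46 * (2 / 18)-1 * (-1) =55 / 9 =6.11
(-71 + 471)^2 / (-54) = -80000 / 27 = -2962.96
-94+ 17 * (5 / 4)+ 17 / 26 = -3749 / 52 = -72.10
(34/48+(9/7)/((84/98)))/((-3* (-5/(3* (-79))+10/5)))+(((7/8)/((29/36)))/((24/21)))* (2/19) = -209165/791787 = -0.26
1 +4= 5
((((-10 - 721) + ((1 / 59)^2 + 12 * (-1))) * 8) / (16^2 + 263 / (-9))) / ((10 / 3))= -279329256 / 35523605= -7.86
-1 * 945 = -945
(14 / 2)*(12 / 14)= 6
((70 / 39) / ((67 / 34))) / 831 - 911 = -1978145753 / 2171403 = -911.00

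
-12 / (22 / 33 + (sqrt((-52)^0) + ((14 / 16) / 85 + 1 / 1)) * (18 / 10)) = -122400 / 43709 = -2.80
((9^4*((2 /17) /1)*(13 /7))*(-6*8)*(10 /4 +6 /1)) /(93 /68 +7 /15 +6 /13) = -54287288640 /213101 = -254749.10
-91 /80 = -1.14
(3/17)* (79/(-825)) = -79/4675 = -0.02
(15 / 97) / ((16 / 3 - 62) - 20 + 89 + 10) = 45 / 6499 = 0.01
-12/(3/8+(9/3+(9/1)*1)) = -32/33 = -0.97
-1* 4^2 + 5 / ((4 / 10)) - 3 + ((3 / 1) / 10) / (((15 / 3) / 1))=-161 / 25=-6.44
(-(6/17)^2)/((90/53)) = -106/1445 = -0.07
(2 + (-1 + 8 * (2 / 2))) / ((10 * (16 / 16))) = 0.90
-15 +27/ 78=-381/ 26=-14.65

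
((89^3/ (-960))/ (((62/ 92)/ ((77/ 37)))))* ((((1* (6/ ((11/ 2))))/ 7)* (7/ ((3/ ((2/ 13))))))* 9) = -1141.77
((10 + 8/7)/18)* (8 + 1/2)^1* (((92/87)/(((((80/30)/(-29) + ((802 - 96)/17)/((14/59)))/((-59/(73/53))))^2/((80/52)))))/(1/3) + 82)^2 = 35634.06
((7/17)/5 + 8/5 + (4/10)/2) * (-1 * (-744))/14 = 11904/119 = 100.03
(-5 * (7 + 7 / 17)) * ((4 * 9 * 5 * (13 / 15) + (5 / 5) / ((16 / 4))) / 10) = -39375 / 68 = -579.04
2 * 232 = 464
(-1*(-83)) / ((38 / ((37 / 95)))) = 0.85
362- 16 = 346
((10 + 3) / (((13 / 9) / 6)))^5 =459165024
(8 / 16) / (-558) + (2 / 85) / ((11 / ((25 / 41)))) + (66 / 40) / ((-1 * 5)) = -17625686 / 53477325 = -0.33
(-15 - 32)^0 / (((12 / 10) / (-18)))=-15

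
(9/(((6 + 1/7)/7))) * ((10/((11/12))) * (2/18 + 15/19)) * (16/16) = 82320/817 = 100.76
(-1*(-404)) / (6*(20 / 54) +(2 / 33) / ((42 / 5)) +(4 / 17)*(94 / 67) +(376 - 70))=106296036 / 81184795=1.31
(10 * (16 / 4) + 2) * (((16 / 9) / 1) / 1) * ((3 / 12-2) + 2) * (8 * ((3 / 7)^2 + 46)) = 144832 / 21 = 6896.76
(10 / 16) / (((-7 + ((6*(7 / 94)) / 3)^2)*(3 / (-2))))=11045 / 184968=0.06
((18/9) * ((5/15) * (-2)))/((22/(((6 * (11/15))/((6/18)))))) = -4/5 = -0.80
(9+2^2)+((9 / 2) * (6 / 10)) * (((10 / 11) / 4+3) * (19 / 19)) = 4777 / 220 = 21.71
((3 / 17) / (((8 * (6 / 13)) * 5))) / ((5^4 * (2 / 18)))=117 / 850000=0.00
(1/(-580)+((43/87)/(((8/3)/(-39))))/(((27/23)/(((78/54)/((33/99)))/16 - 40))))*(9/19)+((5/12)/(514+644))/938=33289608548881/287279233920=115.88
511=511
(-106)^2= 11236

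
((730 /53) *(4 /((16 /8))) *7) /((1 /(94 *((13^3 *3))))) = 119468714.72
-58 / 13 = -4.46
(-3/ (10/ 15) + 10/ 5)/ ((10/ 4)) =-1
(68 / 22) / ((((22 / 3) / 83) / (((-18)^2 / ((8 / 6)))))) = 1028619 / 121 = 8500.98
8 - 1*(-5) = 13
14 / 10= 7 / 5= 1.40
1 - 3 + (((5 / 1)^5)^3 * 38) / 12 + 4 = 579833984387 / 6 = 96638997397.83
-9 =-9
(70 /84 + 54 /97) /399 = 809 /232218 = 0.00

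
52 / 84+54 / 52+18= 10733 / 546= 19.66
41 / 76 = 0.54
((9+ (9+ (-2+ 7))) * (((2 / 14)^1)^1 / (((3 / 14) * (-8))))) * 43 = -989 / 12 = -82.42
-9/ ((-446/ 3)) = 27/ 446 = 0.06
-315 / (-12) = 105 / 4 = 26.25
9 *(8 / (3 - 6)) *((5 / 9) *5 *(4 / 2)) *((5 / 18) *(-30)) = 10000 / 9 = 1111.11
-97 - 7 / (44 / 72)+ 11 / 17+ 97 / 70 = -106.42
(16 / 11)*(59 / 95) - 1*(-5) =6169 / 1045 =5.90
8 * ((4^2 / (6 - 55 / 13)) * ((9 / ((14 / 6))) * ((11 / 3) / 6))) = 27456 / 161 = 170.53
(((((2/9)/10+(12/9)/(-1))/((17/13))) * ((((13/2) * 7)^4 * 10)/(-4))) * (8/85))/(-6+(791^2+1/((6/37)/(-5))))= 52596995087/32546009550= 1.62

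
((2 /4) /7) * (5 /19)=5 /266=0.02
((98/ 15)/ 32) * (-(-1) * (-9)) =-147/ 80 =-1.84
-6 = -6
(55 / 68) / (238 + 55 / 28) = 385 / 114223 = 0.00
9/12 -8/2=-13/4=-3.25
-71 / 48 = -1.48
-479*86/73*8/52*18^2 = -26693712/949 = -28128.25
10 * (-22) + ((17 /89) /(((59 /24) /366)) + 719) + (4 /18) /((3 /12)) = 24968201 /47259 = 528.33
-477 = -477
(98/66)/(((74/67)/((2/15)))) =3283/18315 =0.18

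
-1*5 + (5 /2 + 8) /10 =-79 /20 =-3.95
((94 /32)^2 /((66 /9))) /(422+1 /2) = 6627 /2379520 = 0.00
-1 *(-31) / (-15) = -31 / 15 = -2.07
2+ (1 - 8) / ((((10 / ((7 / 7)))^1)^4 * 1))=19993 / 10000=2.00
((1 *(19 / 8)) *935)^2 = 315595225 / 64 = 4931175.39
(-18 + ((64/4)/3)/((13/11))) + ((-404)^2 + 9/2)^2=4155985330655/156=26640931606.76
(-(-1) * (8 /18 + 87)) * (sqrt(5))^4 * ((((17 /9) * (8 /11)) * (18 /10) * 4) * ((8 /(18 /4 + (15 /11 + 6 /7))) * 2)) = 95900672 /1863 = 51476.47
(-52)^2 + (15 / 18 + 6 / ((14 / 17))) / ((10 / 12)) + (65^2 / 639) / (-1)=60544984 / 22365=2707.13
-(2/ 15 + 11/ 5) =-2.33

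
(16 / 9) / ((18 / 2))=16 / 81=0.20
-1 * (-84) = 84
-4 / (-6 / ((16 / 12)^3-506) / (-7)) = 190372 / 81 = 2350.27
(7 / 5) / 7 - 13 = -64 / 5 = -12.80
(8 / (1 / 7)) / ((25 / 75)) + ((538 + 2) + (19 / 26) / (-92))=1693517 / 2392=707.99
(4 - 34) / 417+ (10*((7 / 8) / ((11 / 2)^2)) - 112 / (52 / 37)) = -79.47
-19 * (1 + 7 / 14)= -57 / 2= -28.50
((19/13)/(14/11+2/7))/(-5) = -0.19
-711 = -711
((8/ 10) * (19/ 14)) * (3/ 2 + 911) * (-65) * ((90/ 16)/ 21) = -6761625/ 392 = -17249.04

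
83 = 83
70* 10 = 700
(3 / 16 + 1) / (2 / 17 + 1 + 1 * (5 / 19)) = 6137 / 7136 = 0.86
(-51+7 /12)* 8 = -1210 /3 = -403.33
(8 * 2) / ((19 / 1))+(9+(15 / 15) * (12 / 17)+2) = 4053 / 323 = 12.55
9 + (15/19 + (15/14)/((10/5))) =5493/532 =10.33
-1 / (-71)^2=-1 / 5041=-0.00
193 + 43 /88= 17027 /88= 193.49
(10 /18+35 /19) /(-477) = -410 /81567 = -0.01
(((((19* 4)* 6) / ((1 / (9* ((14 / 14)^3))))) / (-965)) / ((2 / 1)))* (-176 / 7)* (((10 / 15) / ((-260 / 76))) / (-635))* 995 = 910343808 / 55762525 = 16.33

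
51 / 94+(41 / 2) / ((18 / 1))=1.68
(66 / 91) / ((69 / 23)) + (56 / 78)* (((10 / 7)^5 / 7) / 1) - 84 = -83.15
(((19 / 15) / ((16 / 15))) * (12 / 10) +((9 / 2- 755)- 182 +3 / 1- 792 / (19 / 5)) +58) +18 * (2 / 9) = -816617 / 760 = -1074.50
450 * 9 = 4050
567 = 567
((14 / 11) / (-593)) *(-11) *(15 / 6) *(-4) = -140 / 593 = -0.24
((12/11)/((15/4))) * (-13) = -208/55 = -3.78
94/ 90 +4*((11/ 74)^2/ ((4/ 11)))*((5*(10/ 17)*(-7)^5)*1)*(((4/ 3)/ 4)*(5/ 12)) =-1552508053/ 930920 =-1667.71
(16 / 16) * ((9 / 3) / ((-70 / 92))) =-138 / 35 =-3.94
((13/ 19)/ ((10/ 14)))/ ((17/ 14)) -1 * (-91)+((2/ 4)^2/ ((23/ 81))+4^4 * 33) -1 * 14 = 1266892523/ 148580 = 8526.67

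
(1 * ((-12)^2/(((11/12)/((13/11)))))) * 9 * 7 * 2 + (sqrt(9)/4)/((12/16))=2830585/121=23393.26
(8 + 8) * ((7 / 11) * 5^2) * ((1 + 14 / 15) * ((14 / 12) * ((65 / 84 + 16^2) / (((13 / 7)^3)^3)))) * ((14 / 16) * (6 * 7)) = 43288694927563505 / 2099690875854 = 20616.70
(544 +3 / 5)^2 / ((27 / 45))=7414729 / 15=494315.27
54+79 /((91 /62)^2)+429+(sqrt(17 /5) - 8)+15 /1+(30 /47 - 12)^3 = -808165128206 /859758263+sqrt(85) /5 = -938.15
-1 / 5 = -0.20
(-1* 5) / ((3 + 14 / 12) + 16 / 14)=-210 / 223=-0.94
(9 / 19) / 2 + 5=199 / 38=5.24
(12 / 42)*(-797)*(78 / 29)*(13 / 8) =-404079 / 406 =-995.27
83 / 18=4.61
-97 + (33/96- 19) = -3701/32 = -115.66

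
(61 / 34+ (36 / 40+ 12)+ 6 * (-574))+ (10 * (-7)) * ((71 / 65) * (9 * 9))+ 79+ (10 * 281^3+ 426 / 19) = 4658179308898 / 20995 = 221870888.73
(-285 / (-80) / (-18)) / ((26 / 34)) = -323 / 1248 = -0.26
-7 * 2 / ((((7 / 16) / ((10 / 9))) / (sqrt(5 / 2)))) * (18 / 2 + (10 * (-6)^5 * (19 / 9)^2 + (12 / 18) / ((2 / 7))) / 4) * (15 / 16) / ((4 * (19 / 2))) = 25989125 * sqrt(10) / 684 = 120153.26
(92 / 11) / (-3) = -92 / 33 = -2.79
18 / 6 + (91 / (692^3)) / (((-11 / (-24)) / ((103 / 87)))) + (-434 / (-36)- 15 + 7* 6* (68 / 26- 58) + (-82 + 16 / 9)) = -1240043897894609 / 515327817576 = -2406.32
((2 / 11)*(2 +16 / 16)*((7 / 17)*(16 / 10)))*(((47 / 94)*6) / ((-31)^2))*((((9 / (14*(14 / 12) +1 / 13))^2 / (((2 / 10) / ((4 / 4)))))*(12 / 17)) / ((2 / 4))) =23284989 / 9776060800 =0.00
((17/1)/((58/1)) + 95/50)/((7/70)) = 636/29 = 21.93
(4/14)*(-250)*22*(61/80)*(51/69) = -885.64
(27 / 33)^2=81 / 121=0.67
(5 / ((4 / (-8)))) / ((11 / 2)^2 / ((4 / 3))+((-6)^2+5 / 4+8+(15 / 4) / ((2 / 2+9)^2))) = -400 / 2719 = -0.15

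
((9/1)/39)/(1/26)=6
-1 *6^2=-36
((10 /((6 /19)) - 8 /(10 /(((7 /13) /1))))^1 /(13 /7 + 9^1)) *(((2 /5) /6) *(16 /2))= 85274 /55575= 1.53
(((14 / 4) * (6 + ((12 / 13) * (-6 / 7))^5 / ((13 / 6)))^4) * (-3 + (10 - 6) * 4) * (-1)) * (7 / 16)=-3185298847089771790318486733792596621809626001 / 135985254682137252599954353879524575665706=-23423.85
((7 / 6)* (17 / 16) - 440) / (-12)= 42121 / 1152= 36.56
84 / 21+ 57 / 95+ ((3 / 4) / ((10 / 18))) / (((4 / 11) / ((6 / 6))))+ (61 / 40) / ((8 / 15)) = 715 / 64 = 11.17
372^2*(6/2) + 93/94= 39024381/94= 415152.99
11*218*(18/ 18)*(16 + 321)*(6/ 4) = 1212189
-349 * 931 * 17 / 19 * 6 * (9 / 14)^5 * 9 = -1723600.28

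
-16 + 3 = -13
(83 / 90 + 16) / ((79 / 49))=74627 / 7110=10.50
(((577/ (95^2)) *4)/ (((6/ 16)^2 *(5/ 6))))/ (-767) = -295424/ 103832625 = -0.00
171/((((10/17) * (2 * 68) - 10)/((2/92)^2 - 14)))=-5065533/148120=-34.20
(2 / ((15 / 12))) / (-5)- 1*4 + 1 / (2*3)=-623 / 150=-4.15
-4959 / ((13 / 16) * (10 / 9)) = -357048 / 65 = -5493.05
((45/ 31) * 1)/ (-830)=-9/ 5146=-0.00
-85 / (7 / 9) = -765 / 7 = -109.29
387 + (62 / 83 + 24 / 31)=999665 / 2573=388.52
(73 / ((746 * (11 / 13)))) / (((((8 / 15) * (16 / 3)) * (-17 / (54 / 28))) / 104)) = -14989455 / 31248448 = -0.48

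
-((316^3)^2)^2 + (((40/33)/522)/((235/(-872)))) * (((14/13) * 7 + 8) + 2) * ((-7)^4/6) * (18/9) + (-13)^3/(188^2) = -3923362976510842751590558535542906970485/3957432336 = -991391044344780112897566000000.00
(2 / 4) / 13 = 1 / 26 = 0.04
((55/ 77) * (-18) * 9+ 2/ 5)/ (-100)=1009/ 875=1.15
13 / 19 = 0.68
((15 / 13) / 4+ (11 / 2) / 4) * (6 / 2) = 519 / 104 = 4.99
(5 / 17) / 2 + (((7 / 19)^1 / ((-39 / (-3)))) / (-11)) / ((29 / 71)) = 377067 / 2678962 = 0.14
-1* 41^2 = -1681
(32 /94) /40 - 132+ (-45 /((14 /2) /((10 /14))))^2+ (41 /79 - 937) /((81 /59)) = -2863283210287 /3610539765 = -793.03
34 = 34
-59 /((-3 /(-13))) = -255.67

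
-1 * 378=-378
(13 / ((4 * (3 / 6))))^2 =42.25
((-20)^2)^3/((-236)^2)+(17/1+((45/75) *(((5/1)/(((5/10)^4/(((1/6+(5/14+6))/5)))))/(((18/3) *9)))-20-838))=1017307831/3289545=309.25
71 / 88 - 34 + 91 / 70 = -14033 / 440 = -31.89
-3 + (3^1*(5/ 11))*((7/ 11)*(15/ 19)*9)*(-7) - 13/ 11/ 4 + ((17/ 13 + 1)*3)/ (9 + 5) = -38461835/ 836836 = -45.96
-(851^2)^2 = -524467088401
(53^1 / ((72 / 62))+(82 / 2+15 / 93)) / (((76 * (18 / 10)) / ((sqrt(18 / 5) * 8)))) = 96869 * sqrt(10) / 31806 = 9.63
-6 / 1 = -6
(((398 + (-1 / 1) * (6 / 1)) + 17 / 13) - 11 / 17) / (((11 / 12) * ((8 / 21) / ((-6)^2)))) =98406252 / 2431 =40479.74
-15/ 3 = -5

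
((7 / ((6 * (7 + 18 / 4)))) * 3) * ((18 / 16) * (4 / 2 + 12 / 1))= 441 / 92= 4.79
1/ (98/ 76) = 0.78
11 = 11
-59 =-59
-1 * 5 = -5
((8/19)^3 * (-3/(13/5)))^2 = 58982400/7950753889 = 0.01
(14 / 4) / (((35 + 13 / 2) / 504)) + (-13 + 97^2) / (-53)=-592884 / 4399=-134.78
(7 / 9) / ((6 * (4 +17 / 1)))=0.01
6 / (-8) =-3 / 4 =-0.75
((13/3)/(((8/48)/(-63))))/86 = -819/43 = -19.05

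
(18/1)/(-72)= -1/4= -0.25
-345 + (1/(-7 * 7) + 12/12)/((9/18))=-16809/49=-343.04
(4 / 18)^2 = 4 / 81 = 0.05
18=18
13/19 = 0.68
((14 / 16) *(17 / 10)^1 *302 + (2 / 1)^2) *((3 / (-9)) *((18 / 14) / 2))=-54387 / 560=-97.12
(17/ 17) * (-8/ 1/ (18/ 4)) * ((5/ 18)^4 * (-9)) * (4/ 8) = 625/ 13122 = 0.05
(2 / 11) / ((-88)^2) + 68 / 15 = 4.53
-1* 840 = -840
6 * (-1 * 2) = -12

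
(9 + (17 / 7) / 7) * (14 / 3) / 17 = 916 / 357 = 2.57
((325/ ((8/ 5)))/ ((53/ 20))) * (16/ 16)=8125/ 106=76.65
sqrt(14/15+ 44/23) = sqrt(338790)/345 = 1.69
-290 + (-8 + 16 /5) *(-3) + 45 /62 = -274.87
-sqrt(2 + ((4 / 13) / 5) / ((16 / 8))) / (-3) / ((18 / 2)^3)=2* sqrt(2145) / 142155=0.00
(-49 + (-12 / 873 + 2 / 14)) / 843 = -99550 / 1717191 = -0.06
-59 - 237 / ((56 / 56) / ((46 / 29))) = -434.93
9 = 9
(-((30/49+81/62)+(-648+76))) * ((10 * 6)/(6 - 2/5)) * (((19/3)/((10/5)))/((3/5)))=4113279125/127596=32236.74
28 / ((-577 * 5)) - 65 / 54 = -189037 / 155790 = -1.21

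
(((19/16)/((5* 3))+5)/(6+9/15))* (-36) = -1219/44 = -27.70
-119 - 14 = -133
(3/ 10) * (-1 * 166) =-49.80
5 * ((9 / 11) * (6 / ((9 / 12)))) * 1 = 360 / 11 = 32.73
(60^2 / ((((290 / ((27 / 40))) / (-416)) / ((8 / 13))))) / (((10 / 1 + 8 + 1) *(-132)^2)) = -432 / 66671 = -0.01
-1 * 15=-15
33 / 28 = 1.18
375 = 375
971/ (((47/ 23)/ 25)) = 558325/ 47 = 11879.26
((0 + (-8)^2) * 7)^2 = 200704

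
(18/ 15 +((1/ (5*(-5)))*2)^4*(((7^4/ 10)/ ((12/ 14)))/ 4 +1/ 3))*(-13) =-30541927/ 1953125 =-15.64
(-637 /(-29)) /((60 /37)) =13.55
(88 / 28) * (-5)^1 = -110 / 7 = -15.71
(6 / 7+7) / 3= 55 / 21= 2.62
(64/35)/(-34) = -32/595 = -0.05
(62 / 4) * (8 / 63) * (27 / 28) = 1.90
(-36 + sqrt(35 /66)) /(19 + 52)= -36 /71 + sqrt(2310) /4686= -0.50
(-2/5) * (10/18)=-2/9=-0.22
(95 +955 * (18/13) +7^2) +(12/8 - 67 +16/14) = 1401.95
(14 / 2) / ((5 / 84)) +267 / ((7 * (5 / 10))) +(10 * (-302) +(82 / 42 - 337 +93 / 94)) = -31190903 / 9870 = -3160.17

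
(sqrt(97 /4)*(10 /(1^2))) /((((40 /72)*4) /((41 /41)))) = 9*sqrt(97) /4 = 22.16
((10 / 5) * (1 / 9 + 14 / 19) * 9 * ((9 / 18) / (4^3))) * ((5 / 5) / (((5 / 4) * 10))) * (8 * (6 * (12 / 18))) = 0.31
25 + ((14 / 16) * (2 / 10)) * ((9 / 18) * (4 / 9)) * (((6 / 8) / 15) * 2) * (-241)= 43313 / 1800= 24.06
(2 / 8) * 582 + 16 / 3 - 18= 797 / 6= 132.83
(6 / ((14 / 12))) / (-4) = -9 / 7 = -1.29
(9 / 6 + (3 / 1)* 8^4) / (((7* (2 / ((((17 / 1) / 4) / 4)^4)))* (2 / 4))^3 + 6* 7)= 14320271968870295619 / 242032101950809940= 59.17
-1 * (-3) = 3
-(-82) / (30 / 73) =2993 / 15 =199.53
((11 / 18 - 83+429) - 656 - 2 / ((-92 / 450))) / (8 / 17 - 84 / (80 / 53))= 21086290 / 3883527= 5.43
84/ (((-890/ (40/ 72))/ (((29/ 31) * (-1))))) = 406/ 8277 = 0.05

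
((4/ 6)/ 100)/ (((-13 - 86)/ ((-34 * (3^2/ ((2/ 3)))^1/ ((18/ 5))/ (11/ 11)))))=17/ 1980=0.01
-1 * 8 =-8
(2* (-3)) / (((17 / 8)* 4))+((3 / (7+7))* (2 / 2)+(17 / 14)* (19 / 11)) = 2102 / 1309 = 1.61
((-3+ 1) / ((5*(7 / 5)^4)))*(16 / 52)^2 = -4000 / 405769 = -0.01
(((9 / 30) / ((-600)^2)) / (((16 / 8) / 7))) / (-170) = -7 / 408000000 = -0.00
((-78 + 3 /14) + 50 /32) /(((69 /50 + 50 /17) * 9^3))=-3628225 /149946552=-0.02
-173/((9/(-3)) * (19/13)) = 2249/57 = 39.46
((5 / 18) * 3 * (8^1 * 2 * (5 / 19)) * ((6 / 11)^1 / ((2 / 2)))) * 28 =11200 / 209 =53.59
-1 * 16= -16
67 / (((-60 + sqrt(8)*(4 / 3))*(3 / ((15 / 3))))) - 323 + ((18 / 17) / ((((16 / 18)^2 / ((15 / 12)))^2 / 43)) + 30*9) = 66385222219 / 1123581952 - 335*sqrt(2) / 4034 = 58.97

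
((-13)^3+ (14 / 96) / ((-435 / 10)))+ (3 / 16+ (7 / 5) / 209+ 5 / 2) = -9575789603 / 4363920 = -2194.31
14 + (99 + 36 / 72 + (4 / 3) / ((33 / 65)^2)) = 118.67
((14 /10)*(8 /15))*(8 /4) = 112 /75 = 1.49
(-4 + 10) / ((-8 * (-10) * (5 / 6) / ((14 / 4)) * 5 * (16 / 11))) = 693 / 16000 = 0.04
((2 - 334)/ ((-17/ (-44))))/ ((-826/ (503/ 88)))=5.95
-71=-71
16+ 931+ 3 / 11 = 10420 / 11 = 947.27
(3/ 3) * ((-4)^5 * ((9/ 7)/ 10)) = -4608/ 35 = -131.66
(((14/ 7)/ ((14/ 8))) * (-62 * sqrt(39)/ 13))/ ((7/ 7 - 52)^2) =-496 * sqrt(39)/ 236691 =-0.01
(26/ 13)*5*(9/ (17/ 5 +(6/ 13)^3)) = 988650/ 38429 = 25.73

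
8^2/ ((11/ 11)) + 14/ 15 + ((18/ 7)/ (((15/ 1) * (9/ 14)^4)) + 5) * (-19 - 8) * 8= -99782/ 81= -1231.88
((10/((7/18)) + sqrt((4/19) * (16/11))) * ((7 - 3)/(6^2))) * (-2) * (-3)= 17.51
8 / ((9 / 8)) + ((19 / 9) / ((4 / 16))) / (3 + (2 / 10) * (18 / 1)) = 2492 / 297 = 8.39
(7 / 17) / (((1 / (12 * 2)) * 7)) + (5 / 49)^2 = 58049 / 40817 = 1.42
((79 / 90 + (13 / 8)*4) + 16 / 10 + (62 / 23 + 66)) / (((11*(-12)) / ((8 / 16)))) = -10049 / 34155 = -0.29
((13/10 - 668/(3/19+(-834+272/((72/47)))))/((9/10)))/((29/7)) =3641687/5858145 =0.62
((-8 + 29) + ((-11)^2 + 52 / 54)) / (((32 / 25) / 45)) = 120625 / 24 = 5026.04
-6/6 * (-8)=8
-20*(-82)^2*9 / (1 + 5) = -201720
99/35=2.83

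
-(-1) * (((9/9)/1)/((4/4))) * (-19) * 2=-38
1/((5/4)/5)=4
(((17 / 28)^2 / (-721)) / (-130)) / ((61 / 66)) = 9537 / 2241271760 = 0.00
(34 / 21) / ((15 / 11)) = 374 / 315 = 1.19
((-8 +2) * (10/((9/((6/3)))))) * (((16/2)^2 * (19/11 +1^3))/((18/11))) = -12800/9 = -1422.22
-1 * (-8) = 8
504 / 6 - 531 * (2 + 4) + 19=-3083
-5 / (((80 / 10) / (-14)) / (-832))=-7280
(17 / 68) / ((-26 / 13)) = -1 / 8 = -0.12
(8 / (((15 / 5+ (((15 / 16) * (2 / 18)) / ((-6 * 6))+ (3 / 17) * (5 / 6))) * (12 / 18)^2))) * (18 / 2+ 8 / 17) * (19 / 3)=31715712 / 92363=343.38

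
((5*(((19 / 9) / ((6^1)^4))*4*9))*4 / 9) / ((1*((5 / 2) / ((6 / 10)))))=38 / 1215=0.03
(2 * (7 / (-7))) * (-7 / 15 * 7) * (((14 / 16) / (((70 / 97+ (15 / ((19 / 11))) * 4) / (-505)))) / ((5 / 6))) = -63847049 / 653500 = -97.70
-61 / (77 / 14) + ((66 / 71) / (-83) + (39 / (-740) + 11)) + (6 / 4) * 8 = 568202083 / 47969020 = 11.85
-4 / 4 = -1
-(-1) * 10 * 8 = 80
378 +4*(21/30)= 1904/5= 380.80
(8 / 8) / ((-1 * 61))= -1 / 61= -0.02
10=10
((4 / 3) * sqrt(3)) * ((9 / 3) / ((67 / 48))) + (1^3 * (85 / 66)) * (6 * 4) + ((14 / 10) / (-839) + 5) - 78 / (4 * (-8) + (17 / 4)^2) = 192 * sqrt(3) / 67 + 427088364 / 10290335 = 46.47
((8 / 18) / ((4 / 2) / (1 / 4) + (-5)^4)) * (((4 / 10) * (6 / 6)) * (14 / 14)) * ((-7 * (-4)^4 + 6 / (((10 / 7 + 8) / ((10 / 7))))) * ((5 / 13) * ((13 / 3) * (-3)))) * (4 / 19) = 630464 / 1190673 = 0.53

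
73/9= 8.11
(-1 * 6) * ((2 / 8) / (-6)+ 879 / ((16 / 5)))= -13183 / 8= -1647.88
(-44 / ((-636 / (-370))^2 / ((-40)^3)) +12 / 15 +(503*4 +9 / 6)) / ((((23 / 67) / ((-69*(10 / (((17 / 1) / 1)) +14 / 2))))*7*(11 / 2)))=-695626770562223 / 18384905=-37836843.35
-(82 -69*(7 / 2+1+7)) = 1423 / 2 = 711.50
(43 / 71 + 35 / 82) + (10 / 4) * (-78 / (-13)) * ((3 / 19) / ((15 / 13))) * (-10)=-2156371 / 110618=-19.49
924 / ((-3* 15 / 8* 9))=-2464 / 135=-18.25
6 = 6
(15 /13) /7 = 15 /91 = 0.16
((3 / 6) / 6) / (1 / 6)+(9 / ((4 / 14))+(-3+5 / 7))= 208 / 7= 29.71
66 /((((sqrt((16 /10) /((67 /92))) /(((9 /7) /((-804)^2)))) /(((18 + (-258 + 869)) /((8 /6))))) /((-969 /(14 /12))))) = -181021797 * sqrt(15410) /647565184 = -34.70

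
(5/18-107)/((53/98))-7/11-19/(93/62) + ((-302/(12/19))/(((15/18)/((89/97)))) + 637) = -254771512/2544795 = -100.11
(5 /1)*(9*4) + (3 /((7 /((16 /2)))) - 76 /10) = 6154 /35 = 175.83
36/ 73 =0.49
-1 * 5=-5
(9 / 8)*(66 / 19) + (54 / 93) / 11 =102645 / 25916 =3.96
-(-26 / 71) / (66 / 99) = 39 / 71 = 0.55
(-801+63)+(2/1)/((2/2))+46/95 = -735.52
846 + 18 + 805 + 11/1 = 1680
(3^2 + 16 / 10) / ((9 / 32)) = 1696 / 45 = 37.69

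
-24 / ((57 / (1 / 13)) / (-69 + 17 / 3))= 80 / 39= 2.05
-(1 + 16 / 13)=-29 / 13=-2.23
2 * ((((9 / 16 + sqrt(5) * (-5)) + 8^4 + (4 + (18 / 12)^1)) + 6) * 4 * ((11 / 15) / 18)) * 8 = 1446038 / 135 - 352 * sqrt(5) / 27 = 10682.24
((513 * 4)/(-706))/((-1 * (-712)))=-513/125668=-0.00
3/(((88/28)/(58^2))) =35322/11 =3211.09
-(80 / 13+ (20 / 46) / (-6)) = -5455 / 897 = -6.08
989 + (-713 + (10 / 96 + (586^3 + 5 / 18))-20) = 28977164983 / 144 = 201230312.38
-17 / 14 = -1.21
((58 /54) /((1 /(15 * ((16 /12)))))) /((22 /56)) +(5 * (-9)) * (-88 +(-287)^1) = 5028115 /297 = 16929.68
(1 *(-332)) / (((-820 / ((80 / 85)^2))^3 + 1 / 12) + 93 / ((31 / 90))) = 261095424 / 623844309991199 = 0.00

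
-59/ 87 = -0.68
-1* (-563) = 563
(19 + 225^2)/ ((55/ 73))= 336092/ 5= 67218.40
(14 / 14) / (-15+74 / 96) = -48 / 683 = -0.07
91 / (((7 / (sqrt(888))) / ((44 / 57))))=1144 * sqrt(222) / 57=299.04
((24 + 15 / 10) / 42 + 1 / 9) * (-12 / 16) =-181 / 336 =-0.54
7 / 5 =1.40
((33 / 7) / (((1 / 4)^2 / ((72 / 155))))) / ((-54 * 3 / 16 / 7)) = -11264 / 465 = -24.22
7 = 7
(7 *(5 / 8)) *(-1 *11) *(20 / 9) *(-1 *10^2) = 96250 / 9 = 10694.44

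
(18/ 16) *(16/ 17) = 18/ 17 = 1.06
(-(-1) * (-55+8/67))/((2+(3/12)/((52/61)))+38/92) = -20.28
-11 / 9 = -1.22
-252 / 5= -50.40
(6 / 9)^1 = 2 / 3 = 0.67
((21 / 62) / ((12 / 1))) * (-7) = -49 / 248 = -0.20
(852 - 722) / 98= 65 / 49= 1.33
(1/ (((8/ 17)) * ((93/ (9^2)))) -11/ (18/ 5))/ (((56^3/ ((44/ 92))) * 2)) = -29579/ 18030845952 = -0.00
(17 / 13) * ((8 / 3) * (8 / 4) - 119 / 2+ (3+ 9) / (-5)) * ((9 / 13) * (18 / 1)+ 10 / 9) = -22906106 / 22815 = -1003.99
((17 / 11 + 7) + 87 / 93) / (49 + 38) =3233 / 29667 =0.11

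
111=111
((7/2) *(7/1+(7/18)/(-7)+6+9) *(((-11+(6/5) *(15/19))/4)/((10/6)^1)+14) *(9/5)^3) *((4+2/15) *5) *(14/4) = 15380408169/38000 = 404747.58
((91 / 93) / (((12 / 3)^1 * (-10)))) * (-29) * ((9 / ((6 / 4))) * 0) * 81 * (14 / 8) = 0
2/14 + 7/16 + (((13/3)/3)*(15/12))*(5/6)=6305/3024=2.08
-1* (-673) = 673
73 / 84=0.87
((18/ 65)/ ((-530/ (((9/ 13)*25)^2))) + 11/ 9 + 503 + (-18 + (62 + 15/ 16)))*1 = 549.00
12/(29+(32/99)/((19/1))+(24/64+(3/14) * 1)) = 1264032/3118609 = 0.41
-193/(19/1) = -193/19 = -10.16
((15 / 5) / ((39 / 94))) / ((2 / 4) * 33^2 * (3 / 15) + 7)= 940 / 15067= 0.06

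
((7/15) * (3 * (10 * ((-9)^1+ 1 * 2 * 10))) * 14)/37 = 2156/37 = 58.27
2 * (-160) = -320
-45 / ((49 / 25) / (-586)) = 659250 / 49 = 13454.08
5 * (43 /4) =53.75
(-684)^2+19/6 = 2807155/6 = 467859.17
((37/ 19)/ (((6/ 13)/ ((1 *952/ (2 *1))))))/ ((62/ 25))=1430975/ 1767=809.83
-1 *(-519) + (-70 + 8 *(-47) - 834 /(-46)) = 2096 /23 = 91.13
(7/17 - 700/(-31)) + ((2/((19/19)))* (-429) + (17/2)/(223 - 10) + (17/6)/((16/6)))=-1497707053/1796016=-833.91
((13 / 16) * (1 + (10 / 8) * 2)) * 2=91 / 16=5.69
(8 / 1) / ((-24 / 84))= -28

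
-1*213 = -213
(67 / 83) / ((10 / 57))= 3819 / 830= 4.60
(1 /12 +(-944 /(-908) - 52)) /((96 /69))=-3187547 /87168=-36.57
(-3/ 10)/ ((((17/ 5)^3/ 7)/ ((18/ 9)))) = -525/ 4913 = -0.11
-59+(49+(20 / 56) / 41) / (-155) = -5277361 / 88970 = -59.32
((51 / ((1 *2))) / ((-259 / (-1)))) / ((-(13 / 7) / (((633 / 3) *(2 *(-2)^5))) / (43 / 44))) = 3701784 / 5291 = 699.64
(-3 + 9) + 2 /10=31 /5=6.20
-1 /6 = -0.17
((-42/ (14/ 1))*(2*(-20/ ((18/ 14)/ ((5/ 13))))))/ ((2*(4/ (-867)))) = -50575/ 13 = -3890.38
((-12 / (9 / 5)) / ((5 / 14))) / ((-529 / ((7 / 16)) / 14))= 343 / 1587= 0.22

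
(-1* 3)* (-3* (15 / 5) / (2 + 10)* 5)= 11.25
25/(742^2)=25/550564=0.00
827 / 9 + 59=1358 / 9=150.89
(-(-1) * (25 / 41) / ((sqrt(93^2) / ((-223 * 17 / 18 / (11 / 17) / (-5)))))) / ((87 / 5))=1611175 / 65682738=0.02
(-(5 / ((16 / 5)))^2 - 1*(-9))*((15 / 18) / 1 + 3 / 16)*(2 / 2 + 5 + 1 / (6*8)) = 23776319 / 589824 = 40.31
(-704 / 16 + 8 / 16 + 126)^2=27225 / 4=6806.25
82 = 82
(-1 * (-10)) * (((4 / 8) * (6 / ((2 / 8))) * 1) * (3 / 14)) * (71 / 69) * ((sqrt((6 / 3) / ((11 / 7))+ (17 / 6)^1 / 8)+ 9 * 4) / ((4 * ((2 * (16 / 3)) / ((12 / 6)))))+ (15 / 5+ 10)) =1065 * sqrt(28347) / 113344+ 250275 / 644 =390.21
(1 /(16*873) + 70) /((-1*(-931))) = 977761 /13004208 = 0.08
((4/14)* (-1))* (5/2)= -5/7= -0.71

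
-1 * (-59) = 59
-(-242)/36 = 121/18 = 6.72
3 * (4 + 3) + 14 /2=28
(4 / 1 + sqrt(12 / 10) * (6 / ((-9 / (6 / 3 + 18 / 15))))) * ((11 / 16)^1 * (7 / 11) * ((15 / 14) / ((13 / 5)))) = 0.30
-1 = -1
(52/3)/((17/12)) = 208/17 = 12.24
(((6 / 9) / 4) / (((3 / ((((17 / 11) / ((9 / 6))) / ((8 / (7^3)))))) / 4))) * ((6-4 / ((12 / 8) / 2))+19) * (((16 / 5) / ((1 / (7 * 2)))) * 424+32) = 5454923824 / 1485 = 3673349.38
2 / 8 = 1 / 4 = 0.25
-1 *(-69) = 69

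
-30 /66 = -5 /11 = -0.45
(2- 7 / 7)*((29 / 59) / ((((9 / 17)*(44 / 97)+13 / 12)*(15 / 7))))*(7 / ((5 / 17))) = 159339572 / 38628775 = 4.12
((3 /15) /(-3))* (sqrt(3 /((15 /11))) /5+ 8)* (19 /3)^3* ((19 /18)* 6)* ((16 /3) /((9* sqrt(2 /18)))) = -16681088 /10935-2085136* sqrt(55) /273375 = -1582.04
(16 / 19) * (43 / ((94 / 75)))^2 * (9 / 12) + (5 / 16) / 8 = 3994049855 / 5372288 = 743.45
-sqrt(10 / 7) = -sqrt(70) / 7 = -1.20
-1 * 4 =-4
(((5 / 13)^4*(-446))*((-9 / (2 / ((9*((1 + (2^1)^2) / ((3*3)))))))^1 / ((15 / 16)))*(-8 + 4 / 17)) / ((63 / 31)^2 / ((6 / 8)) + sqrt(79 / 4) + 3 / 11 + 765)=-304244220044635200000 / 128931884567417466457 + 197361387772560000*sqrt(79) / 128931884567417466457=-2.35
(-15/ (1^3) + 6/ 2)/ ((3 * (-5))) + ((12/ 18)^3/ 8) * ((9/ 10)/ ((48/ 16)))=73/ 90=0.81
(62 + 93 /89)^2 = 31483321 /7921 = 3974.66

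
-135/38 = -3.55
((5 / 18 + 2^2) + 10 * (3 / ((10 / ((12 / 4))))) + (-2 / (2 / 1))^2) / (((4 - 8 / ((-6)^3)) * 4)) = 771 / 872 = 0.88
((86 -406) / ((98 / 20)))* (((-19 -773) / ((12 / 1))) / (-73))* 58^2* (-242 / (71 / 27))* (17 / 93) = 26306113996800 / 7872977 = 3341317.27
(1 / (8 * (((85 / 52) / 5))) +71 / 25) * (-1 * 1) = -2739 / 850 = -3.22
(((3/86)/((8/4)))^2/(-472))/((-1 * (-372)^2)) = 0.00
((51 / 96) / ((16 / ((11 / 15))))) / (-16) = -187 / 122880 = -0.00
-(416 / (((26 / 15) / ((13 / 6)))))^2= -270400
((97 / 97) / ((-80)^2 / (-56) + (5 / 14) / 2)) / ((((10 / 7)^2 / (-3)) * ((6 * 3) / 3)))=343 / 159750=0.00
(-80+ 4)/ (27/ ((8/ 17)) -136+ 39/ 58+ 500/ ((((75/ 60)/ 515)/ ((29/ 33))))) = -581856/ 1385371195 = -0.00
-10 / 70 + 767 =5368 / 7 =766.86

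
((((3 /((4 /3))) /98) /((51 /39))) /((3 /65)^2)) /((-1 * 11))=-54925 /73304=-0.75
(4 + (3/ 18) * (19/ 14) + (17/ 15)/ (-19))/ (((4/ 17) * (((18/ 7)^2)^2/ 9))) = 64624973/ 17729280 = 3.65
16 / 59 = 0.27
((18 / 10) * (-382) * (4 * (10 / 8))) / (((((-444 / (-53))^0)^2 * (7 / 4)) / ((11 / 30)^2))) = -46222 / 175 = -264.13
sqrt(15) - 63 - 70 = -133 + sqrt(15) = -129.13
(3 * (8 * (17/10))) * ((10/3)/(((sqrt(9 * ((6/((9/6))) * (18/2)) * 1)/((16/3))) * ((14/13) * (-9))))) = -7072/1701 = -4.16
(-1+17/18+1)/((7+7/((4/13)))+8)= 34/1359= 0.03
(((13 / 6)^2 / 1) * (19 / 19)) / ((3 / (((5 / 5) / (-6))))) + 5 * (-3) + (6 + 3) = -4057 / 648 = -6.26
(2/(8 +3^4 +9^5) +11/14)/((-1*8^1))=-325273/3311728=-0.10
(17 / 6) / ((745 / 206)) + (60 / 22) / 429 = 2776673 / 3515655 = 0.79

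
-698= -698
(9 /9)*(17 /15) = 17 /15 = 1.13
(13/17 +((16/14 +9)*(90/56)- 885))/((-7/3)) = 8675871/23324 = 371.97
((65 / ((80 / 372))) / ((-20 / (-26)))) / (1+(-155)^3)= -15717 / 148954960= -0.00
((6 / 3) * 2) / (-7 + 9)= 2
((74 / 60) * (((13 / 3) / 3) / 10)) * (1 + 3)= 481 / 675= 0.71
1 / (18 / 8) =4 / 9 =0.44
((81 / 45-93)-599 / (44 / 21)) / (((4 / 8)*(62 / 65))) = -1078467 / 1364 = -790.66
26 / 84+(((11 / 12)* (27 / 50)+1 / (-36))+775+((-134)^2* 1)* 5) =1141002787 / 12600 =90555.78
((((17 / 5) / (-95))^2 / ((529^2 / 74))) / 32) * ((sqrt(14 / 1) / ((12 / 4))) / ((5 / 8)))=10693 * sqrt(14) / 1894173768750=0.00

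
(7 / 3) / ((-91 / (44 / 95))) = -44 / 3705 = -0.01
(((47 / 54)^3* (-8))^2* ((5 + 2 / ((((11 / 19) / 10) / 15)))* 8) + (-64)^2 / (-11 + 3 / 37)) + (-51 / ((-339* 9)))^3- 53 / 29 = 2090590967344878115803592 / 18010674283760598627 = 116075.11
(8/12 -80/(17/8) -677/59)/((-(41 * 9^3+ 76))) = 145801/90164685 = 0.00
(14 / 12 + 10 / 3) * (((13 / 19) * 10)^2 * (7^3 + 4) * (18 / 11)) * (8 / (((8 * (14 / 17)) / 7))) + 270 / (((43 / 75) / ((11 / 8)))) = 694904404725 / 683012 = 1017411.71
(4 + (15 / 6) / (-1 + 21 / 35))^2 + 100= 1681 / 16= 105.06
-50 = -50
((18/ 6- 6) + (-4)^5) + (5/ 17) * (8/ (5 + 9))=-122193/ 119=-1026.83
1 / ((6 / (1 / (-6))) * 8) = -1 / 288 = -0.00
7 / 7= 1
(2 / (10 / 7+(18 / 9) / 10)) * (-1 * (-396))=9240 / 19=486.32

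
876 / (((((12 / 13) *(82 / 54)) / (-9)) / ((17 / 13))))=-301563 / 41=-7355.20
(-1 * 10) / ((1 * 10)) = -1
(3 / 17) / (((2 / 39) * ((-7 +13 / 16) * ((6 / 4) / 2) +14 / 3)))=11232 / 85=132.14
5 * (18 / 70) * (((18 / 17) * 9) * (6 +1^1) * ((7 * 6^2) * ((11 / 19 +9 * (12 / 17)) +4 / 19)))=847628712 / 5491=154366.91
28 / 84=1 / 3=0.33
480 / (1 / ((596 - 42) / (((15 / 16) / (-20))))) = -5672960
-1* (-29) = 29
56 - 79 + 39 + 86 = 102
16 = 16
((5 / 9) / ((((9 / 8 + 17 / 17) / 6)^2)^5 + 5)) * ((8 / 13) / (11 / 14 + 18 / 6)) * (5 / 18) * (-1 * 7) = -7855130971157299200 / 223668227983735017041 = -0.04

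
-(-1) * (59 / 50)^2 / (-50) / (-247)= 3481 / 30875000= 0.00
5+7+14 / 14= 13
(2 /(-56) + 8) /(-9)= -223 /252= -0.88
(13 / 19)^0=1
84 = 84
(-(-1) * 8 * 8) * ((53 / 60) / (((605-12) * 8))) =106 / 8895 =0.01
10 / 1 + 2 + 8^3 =524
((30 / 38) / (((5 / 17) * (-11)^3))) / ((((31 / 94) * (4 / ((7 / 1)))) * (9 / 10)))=-27965 / 2351877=-0.01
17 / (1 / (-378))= -6426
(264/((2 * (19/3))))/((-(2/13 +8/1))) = -2574/1007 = -2.56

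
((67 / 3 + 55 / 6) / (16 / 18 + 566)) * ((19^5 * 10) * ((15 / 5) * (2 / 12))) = 7019740665 / 10204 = 687940.09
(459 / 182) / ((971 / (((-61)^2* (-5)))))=-8539695 / 176722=-48.32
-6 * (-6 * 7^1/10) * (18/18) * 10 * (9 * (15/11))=34020/11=3092.73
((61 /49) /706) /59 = 61 /2041046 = 0.00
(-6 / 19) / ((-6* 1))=1 / 19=0.05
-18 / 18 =-1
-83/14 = -5.93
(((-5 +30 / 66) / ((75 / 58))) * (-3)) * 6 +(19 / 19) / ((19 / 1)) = 13235 / 209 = 63.33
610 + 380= 990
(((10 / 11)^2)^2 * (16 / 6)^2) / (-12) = -160000 / 395307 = -0.40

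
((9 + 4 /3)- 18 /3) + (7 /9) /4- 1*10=-197 /36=-5.47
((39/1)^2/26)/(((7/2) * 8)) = 117/56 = 2.09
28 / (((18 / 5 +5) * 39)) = 140 / 1677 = 0.08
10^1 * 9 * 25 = 2250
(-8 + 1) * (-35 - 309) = 2408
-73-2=-75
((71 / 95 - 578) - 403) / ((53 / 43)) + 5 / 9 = -36013813 / 45315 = -794.74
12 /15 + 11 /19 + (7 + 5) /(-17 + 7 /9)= 4433 /6935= 0.64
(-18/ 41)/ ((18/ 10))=-10/ 41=-0.24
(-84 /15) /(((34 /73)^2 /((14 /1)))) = -522242 /1445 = -361.41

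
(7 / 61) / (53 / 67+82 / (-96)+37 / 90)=337680 / 1024007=0.33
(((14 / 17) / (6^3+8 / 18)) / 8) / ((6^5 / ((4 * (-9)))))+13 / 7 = 41328719 / 22253952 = 1.86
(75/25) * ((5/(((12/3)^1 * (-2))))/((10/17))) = -51/16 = -3.19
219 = 219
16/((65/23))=5.66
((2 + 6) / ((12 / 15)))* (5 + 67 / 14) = 685 / 7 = 97.86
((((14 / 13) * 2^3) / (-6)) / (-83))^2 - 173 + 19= -1613634890 / 10478169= -154.00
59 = 59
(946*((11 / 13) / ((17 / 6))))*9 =561924 / 221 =2542.64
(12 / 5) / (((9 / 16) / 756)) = 16128 / 5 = 3225.60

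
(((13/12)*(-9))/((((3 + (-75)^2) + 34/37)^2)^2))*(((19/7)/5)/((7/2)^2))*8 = -0.00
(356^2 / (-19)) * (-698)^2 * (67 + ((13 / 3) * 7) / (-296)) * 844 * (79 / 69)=-30571263781019115040 / 145521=-210081457528598.04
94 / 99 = 0.95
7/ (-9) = -7/ 9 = -0.78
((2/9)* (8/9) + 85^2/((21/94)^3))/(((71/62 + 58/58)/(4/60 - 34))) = -568135950165904/55427085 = -10250150.27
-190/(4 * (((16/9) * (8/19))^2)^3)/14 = -2375200454229495/123145302310912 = -19.29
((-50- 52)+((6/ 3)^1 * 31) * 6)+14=284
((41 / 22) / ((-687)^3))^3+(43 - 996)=-345916737802321118673931556970209 / 362976639876517438272750846696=-953.00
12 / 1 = 12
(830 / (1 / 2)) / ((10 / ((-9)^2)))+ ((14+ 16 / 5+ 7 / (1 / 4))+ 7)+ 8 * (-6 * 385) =-24909 / 5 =-4981.80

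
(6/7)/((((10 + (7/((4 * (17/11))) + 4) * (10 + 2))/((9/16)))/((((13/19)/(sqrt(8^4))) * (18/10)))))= 53703/414364160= 0.00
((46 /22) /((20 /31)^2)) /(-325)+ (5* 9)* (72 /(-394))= -2320954291 /281710000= -8.24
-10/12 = -5/6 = -0.83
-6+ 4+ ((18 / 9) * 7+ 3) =15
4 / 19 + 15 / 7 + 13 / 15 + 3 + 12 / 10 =14803 / 1995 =7.42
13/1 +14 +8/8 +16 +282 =326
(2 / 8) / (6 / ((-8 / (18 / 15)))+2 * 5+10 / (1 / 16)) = 5 / 3382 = 0.00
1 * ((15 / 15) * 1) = 1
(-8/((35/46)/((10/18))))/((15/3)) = -368/315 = -1.17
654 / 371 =1.76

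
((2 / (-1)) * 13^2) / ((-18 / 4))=676 / 9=75.11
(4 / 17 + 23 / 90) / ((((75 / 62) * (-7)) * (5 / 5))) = -23281 / 401625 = -0.06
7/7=1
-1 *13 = -13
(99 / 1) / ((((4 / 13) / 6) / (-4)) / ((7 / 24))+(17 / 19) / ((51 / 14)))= 513513 / 1046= 490.93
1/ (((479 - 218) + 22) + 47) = 1/ 330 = 0.00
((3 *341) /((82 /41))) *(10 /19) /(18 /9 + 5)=5115 /133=38.46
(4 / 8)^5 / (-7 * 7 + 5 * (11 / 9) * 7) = -9 / 1792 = -0.01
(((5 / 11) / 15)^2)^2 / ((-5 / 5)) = -1 / 1185921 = -0.00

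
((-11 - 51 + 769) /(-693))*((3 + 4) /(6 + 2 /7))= -4949 /4356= -1.14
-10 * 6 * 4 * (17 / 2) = -2040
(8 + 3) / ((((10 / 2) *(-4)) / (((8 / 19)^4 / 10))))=-5632 / 3258025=-0.00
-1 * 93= -93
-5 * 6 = -30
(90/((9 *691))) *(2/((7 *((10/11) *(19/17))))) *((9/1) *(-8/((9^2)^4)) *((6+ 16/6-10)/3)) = 11968/3956122800063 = 0.00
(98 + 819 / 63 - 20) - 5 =86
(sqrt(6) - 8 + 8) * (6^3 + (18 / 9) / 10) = 1081 * sqrt(6) / 5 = 529.58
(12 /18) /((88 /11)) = 1 /12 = 0.08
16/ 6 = 8/ 3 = 2.67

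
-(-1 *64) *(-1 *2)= -128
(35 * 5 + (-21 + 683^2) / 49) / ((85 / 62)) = 29452666 / 4165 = 7071.47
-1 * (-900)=900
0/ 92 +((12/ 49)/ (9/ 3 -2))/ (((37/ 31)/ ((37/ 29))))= 372/ 1421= 0.26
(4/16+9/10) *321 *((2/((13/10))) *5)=36915/13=2839.62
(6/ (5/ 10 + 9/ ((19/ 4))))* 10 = 25.05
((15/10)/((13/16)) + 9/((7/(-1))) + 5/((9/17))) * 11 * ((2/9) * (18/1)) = 360536/819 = 440.21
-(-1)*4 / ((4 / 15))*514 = 7710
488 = 488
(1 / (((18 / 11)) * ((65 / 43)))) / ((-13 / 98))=-23177 / 7605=-3.05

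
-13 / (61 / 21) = -273 / 61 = -4.48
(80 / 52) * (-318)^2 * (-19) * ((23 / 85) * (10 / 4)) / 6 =-73651980 / 221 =-333266.88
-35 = -35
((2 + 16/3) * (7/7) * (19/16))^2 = 43681/576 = 75.84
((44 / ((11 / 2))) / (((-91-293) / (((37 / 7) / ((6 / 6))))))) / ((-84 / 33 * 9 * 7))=407 / 592704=0.00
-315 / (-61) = 315 / 61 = 5.16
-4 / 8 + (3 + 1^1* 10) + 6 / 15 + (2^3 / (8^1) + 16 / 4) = 179 / 10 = 17.90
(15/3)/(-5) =-1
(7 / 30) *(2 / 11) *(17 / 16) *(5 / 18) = 119 / 9504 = 0.01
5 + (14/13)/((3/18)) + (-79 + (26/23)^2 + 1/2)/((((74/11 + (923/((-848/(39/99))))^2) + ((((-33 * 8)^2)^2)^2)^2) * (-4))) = 34365633538075009918180513347823195317462867465663557/2998343865738088113666756198132225094803125443532317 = 11.46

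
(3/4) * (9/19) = 27/76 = 0.36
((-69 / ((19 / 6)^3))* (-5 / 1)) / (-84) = -6210 / 48013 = -0.13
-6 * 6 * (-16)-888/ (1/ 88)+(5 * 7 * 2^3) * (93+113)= -19888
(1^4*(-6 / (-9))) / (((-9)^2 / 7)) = 14 / 243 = 0.06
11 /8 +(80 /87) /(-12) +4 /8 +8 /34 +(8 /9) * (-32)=-937477 /35496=-26.41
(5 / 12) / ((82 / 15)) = 25 / 328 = 0.08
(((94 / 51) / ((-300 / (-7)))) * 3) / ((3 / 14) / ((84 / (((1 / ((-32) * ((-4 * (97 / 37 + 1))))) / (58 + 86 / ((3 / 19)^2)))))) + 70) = 34915141402624 / 18943321399720575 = 0.00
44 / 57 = 0.77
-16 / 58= -8 / 29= -0.28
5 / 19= 0.26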